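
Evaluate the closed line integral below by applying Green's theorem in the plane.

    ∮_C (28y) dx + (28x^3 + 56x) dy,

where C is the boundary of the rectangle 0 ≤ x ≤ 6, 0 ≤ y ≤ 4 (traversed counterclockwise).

Green's theorem converts the closed line integral into a double integral over the enclosed region D:

    ∮_C P dx + Q dy = ∬_D (∂Q/∂x - ∂P/∂y) dA.

Here P = 28y, Q = 28x^3 + 56x, so

    ∂Q/∂x = 84x^2 + 56,    ∂P/∂y = 28,
    ∂Q/∂x - ∂P/∂y = 84x^2 + 28.

D is the region 0 ≤ x ≤ 6, 0 ≤ y ≤ 4. Evaluating the double integral:

    ∬_D (84x^2 + 28) dA = ∫_0^{6} ∫_0^{4} (84x^2 + 28) dy dx.

Inner (y from 0 to 4): 336x^2 + 112.
Outer (x from 0 to 6): 24864.

Therefore ∮_C P dx + Q dy = 24864.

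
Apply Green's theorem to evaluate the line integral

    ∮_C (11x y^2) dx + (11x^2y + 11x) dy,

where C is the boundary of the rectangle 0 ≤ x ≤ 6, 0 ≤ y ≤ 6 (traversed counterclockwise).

Green's theorem converts the closed line integral into a double integral over the enclosed region D:

    ∮_C P dx + Q dy = ∬_D (∂Q/∂x - ∂P/∂y) dA.

Here P = 11x y^2, Q = 11x^2y + 11x, so

    ∂Q/∂x = 22x y + 11,    ∂P/∂y = 22x y,
    ∂Q/∂x - ∂P/∂y = 11.

D is the region 0 ≤ x ≤ 6, 0 ≤ y ≤ 6. Evaluating the double integral:

    ∬_D (11) dA = ∫_0^{6} ∫_0^{6} (11) dy dx.

Inner (y from 0 to 6): 66.
Outer (x from 0 to 6): 396.

Therefore ∮_C P dx + Q dy = 396.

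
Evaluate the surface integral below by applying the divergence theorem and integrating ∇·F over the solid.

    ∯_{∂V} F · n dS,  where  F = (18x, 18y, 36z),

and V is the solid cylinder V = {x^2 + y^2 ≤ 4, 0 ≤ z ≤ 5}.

By the divergence theorem,

    ∯_{∂V} F · n dS = ∭_V (∇ · F) dV.

Compute the divergence:
    ∇ · F = ∂F_x/∂x + ∂F_y/∂y + ∂F_z/∂z = 18 + 18 + 36 = 72.

In cylindrical coordinates, x = r cos(θ), y = r sin(θ), z = z, dV = r dr dθ dz, with 0 ≤ r ≤ 2, 0 ≤ θ ≤ 2π, 0 ≤ z ≤ 5.

The integrand, after substitution and multiplying by the volume element, becomes (72) · r, so

    ∭_V (∇·F) dV = ∫_0^{2π} ∫_0^{2} ∫_0^{5} (72) · r dz dr dθ.

Inner (z from 0 to 5): 360r.
Middle (r from 0 to 2): 720.
Outer (θ from 0 to 2π): 1440π.

Therefore ∯_{∂V} F · n dS = 1440π.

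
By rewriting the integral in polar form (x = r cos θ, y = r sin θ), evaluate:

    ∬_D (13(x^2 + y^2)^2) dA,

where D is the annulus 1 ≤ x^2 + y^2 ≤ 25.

The region D is 1 ≤ r ≤ 5, 0 ≤ θ ≤ 2π in polar coordinates, where x = r cos(θ), y = r sin(θ), and dA = r dr dθ.

Under the substitution, the integrand becomes 13r^4, so

    ∬_D (13(x^2 + y^2)^2) dA = ∫_{0}^{2π} ∫_{1}^{5} (13r^4) · r dr dθ.

Inner integral (in r): ∫_{1}^{5} (13r^4) · r dr = 33852.

Outer integral (in θ): ∫_{0}^{2π} (33852) dθ = 67704π.

Therefore ∬_D (13(x^2 + y^2)^2) dA = 67704π.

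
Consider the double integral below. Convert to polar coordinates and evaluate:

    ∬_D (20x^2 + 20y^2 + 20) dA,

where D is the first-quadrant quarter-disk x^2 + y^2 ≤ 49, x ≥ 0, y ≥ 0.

The region D is 0 ≤ r ≤ 7, 0 ≤ θ ≤ π/2 in polar coordinates, where x = r cos(θ), y = r sin(θ), and dA = r dr dθ.

Under the substitution, the integrand becomes 20r^2 + 20, so

    ∬_D (20x^2 + 20y^2 + 20) dA = ∫_{0}^{π/2} ∫_{0}^{7} (20r^2 + 20) · r dr dθ.

Inner integral (in r): ∫_{0}^{7} (20r^2 + 20) · r dr = 12495.

Outer integral (in θ): ∫_{0}^{π/2} (12495) dθ = 12495π/2.

Therefore ∬_D (20x^2 + 20y^2 + 20) dA = 12495π/2.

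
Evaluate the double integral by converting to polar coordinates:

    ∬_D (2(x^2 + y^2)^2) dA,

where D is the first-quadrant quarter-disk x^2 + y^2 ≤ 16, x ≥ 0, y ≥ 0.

The region D is 0 ≤ r ≤ 4, 0 ≤ θ ≤ π/2 in polar coordinates, where x = r cos(θ), y = r sin(θ), and dA = r dr dθ.

Under the substitution, the integrand becomes 2r^4, so

    ∬_D (2(x^2 + y^2)^2) dA = ∫_{0}^{π/2} ∫_{0}^{4} (2r^4) · r dr dθ.

Inner integral (in r): ∫_{0}^{4} (2r^4) · r dr = 4096/3.

Outer integral (in θ): ∫_{0}^{π/2} (4096/3) dθ = 2048π/3.

Therefore ∬_D (2(x^2 + y^2)^2) dA = 2048π/3.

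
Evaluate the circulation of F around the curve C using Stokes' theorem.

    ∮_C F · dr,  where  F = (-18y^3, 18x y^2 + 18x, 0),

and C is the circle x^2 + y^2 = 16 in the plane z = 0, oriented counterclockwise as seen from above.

Let S be the flat disk x^2 + y^2 ≤ 16 in the plane z = 0, with upward unit normal n̂ = ẑ. By Stokes' theorem,

    ∮_C F · dr = ∬_S (∇ × F) · n̂ dS = ∬_D (curl F)_z dA,

where D is the disk x^2 + y^2 ≤ 16.

Compute the curl of F = (-18y^3, 18x y^2 + 18x, 0):
    (∇ × F)_x = ∂F_z/∂y - ∂F_y/∂z = 0,
    (∇ × F)_y = ∂F_x/∂z - ∂F_z/∂x = 0,
    (∇ × F)_z = ∂F_y/∂x - ∂F_x/∂y = 72y^2 + 18.

On z = 0, (curl F)_z = 72y^2 + 18.

Convert to polar (x = r cos θ, y = r sin θ, dA = r dr dθ); the integrand becomes 72r^2sin(θ)^2 + 18, so

    ∬_D (curl F)_z dA = ∫_0^{2π} ∫_0^{4} (72r^2sin(θ)^2 + 18) · r dr dθ.

Inner (r from 0 to 4): 4608sin(θ)^2 + 144.
Outer (θ from 0 to 2π): 4896π.

Therefore ∮_C F · dr = 4896π.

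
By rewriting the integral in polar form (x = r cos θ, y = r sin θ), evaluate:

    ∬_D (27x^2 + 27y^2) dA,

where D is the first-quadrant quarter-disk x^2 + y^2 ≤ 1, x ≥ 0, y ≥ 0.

The region D is 0 ≤ r ≤ 1, 0 ≤ θ ≤ π/2 in polar coordinates, where x = r cos(θ), y = r sin(θ), and dA = r dr dθ.

Under the substitution, the integrand becomes 27r^2, so

    ∬_D (27x^2 + 27y^2) dA = ∫_{0}^{π/2} ∫_{0}^{1} (27r^2) · r dr dθ.

Inner integral (in r): ∫_{0}^{1} (27r^2) · r dr = 27/4.

Outer integral (in θ): ∫_{0}^{π/2} (27/4) dθ = 27π/8.

Therefore ∬_D (27x^2 + 27y^2) dA = 27π/8.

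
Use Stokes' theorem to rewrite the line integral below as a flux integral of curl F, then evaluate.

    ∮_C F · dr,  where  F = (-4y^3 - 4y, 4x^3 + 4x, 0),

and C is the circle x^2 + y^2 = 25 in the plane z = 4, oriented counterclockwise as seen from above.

Let S be the flat disk x^2 + y^2 ≤ 25 in the plane z = 4, with upward unit normal n̂ = ẑ. By Stokes' theorem,

    ∮_C F · dr = ∬_S (∇ × F) · n̂ dS = ∬_D (curl F)_z dA,

where D is the disk x^2 + y^2 ≤ 25.

Compute the curl of F = (-4y^3 - 4y, 4x^3 + 4x, 0):
    (∇ × F)_x = ∂F_z/∂y - ∂F_y/∂z = 0,
    (∇ × F)_y = ∂F_x/∂z - ∂F_z/∂x = 0,
    (∇ × F)_z = ∂F_y/∂x - ∂F_x/∂y = 12x^2 + 12y^2 + 8.

On z = 4, (curl F)_z = 12x^2 + 12y^2 + 8.

Convert to polar (x = r cos θ, y = r sin θ, dA = r dr dθ); the integrand becomes 12r^2 + 8, so

    ∬_D (curl F)_z dA = ∫_0^{2π} ∫_0^{5} (12r^2 + 8) · r dr dθ.

Inner (r from 0 to 5): 1975.
Outer (θ from 0 to 2π): 3950π.

Therefore ∮_C F · dr = 3950π.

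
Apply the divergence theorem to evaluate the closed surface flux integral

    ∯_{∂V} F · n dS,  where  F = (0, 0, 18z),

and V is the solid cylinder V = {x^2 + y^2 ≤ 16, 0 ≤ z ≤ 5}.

By the divergence theorem,

    ∯_{∂V} F · n dS = ∭_V (∇ · F) dV.

Compute the divergence:
    ∇ · F = ∂F_x/∂x + ∂F_y/∂y + ∂F_z/∂z = 0 + 0 + 18 = 18.

In cylindrical coordinates, x = r cos(θ), y = r sin(θ), z = z, dV = r dr dθ dz, with 0 ≤ r ≤ 4, 0 ≤ θ ≤ 2π, 0 ≤ z ≤ 5.

The integrand, after substitution and multiplying by the volume element, becomes (18) · r, so

    ∭_V (∇·F) dV = ∫_0^{2π} ∫_0^{4} ∫_0^{5} (18) · r dz dr dθ.

Inner (z from 0 to 5): 90r.
Middle (r from 0 to 4): 720.
Outer (θ from 0 to 2π): 1440π.

Therefore ∯_{∂V} F · n dS = 1440π.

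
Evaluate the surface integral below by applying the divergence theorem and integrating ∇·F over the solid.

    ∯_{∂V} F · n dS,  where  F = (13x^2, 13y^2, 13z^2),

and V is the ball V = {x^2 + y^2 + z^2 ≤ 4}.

By the divergence theorem,

    ∯_{∂V} F · n dS = ∭_V (∇ · F) dV.

Compute the divergence:
    ∇ · F = ∂F_x/∂x + ∂F_y/∂y + ∂F_z/∂z = 26x + 26y + 26z.

In spherical coordinates, x = ρ sin(φ) cos(θ), y = ρ sin(φ) sin(θ), z = ρ cos(φ), dV = ρ^2 sin(φ) dρ dφ dθ, with 0 ≤ ρ ≤ 2, 0 ≤ φ ≤ π, 0 ≤ θ ≤ 2π.

The integrand, after substitution and multiplying by the volume element, becomes (26ρ (sqrt(2)sin(φ)sin(θ + π/4) + cos(φ))) · ρ^2 sin(φ), so

    ∭_V (∇·F) dV = ∫_0^{2π} ∫_0^{π} ∫_0^{2} (26ρ (sqrt(2)sin(φ)sin(θ + π/4) + cos(φ))) · ρ^2 sin(φ) dρ dφ dθ.

Inner (ρ from 0 to 2): 104(sqrt(2)sin(φ)sin(θ + π/4) + cos(φ))sin(φ).
Middle (φ from 0 to π): 52sqrt(2)π sin(θ + π/4).
Outer (θ from 0 to 2π): 0.

Therefore ∯_{∂V} F · n dS = 0.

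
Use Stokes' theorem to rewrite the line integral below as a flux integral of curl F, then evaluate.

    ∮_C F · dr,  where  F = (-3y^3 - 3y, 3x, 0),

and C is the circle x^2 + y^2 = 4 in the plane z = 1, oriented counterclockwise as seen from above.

Let S be the flat disk x^2 + y^2 ≤ 4 in the plane z = 1, with upward unit normal n̂ = ẑ. By Stokes' theorem,

    ∮_C F · dr = ∬_S (∇ × F) · n̂ dS = ∬_D (curl F)_z dA,

where D is the disk x^2 + y^2 ≤ 4.

Compute the curl of F = (-3y^3 - 3y, 3x, 0):
    (∇ × F)_x = ∂F_z/∂y - ∂F_y/∂z = 0,
    (∇ × F)_y = ∂F_x/∂z - ∂F_z/∂x = 0,
    (∇ × F)_z = ∂F_y/∂x - ∂F_x/∂y = 9y^2 + 6.

On z = 1, (curl F)_z = 9y^2 + 6.

Convert to polar (x = r cos θ, y = r sin θ, dA = r dr dθ); the integrand becomes 9r^2sin(θ)^2 + 6, so

    ∬_D (curl F)_z dA = ∫_0^{2π} ∫_0^{2} (9r^2sin(θ)^2 + 6) · r dr dθ.

Inner (r from 0 to 2): 36sin(θ)^2 + 12.
Outer (θ from 0 to 2π): 60π.

Therefore ∮_C F · dr = 60π.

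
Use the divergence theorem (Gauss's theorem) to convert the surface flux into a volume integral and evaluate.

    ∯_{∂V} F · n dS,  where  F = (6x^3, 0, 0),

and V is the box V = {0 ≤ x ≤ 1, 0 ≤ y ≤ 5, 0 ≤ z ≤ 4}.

By the divergence theorem,

    ∯_{∂V} F · n dS = ∭_V (∇ · F) dV.

Compute the divergence:
    ∇ · F = ∂F_x/∂x + ∂F_y/∂y + ∂F_z/∂z = 18x^2 + 0 + 0 = 18x^2.

V is a rectangular box, so dV = dx dy dz with 0 ≤ x ≤ 1, 0 ≤ y ≤ 5, 0 ≤ z ≤ 4.

Integrate (18x^2) over V as an iterated integral:

    ∭_V (∇·F) dV = ∫_0^{1} ∫_0^{5} ∫_0^{4} (18x^2) dz dy dx.

Inner (z from 0 to 4): 72x^2.
Middle (y from 0 to 5): 360x^2.
Outer (x from 0 to 1): 120.

Therefore ∯_{∂V} F · n dS = 120.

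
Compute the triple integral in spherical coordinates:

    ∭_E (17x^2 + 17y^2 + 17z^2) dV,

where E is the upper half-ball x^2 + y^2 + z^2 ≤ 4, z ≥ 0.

In spherical coordinates, x = ρ sin(φ) cos(θ), y = ρ sin(φ) sin(θ), z = ρ cos(φ), and dV = ρ^2 sin(φ) dρ dφ dθ.

The integrand becomes 17ρ^2, so

    ∭_E (17x^2 + 17y^2 + 17z^2) dV = ∫_{0}^{2π} ∫_{0}^{π/2} ∫_{0}^{2} (17ρ^2) · ρ^2 sin(φ) dρ dφ dθ.

Inner (ρ): 544sin(φ)/5.
Middle (φ): 544/5.
Outer (θ): 1088π/5.

Therefore the triple integral equals 1088π/5.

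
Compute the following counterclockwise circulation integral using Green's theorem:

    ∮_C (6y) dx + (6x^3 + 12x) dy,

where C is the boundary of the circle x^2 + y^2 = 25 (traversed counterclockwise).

Green's theorem converts the closed line integral into a double integral over the enclosed region D:

    ∮_C P dx + Q dy = ∬_D (∂Q/∂x - ∂P/∂y) dA.

Here P = 6y, Q = 6x^3 + 12x, so

    ∂Q/∂x = 18x^2 + 12,    ∂P/∂y = 6,
    ∂Q/∂x - ∂P/∂y = 18x^2 + 6.

D is the region x^2 + y^2 ≤ 25. Evaluating the double integral:

In polar coordinates (x = r cos θ, y = r sin θ, dA = r dr dθ) the integrand becomes 18r^2cos(θ)^2 + 6, so

    ∬_D (18x^2 + 6) dA = ∫_0^{2π} ∫_0^{5} (18r^2cos(θ)^2 + 6) · r dr dθ.

Inner (r from 0 to 5): 5625cos(θ)^2/2 + 75.
Outer (θ from 0 to 2π): 5925π/2.

Therefore ∮_C P dx + Q dy = 5925π/2.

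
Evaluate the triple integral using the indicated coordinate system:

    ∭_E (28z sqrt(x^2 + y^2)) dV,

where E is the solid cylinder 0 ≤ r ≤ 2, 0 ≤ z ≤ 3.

In cylindrical coordinates, x = r cos(θ), y = r sin(θ), z = z, and dV = r dr dθ dz.

The integrand becomes 28r z, so

    ∭_E (28z sqrt(x^2 + y^2)) dV = ∫_{0}^{2π} ∫_{0}^{2} ∫_{0}^{3} (28r z) · r dz dr dθ.

Inner (z): 126r^2.
Middle (r from 0 to 2): 336.
Outer (θ): 672π.

Therefore the triple integral equals 672π.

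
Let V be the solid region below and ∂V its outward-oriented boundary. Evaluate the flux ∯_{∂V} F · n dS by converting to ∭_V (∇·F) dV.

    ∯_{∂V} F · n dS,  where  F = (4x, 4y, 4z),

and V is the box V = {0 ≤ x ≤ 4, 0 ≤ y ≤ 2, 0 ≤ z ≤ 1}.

By the divergence theorem,

    ∯_{∂V} F · n dS = ∭_V (∇ · F) dV.

Compute the divergence:
    ∇ · F = ∂F_x/∂x + ∂F_y/∂y + ∂F_z/∂z = 4 + 4 + 4 = 12.

V is a rectangular box, so dV = dx dy dz with 0 ≤ x ≤ 4, 0 ≤ y ≤ 2, 0 ≤ z ≤ 1.

Integrate (12) over V as an iterated integral:

    ∭_V (∇·F) dV = ∫_0^{4} ∫_0^{2} ∫_0^{1} (12) dz dy dx.

Inner (z from 0 to 1): 12.
Middle (y from 0 to 2): 24.
Outer (x from 0 to 4): 96.

Therefore ∯_{∂V} F · n dS = 96.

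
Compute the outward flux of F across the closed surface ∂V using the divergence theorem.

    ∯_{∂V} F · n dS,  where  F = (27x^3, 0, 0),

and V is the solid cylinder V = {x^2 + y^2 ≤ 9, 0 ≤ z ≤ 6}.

By the divergence theorem,

    ∯_{∂V} F · n dS = ∭_V (∇ · F) dV.

Compute the divergence:
    ∇ · F = ∂F_x/∂x + ∂F_y/∂y + ∂F_z/∂z = 81x^2 + 0 + 0 = 81x^2.

In cylindrical coordinates, x = r cos(θ), y = r sin(θ), z = z, dV = r dr dθ dz, with 0 ≤ r ≤ 3, 0 ≤ θ ≤ 2π, 0 ≤ z ≤ 6.

The integrand, after substitution and multiplying by the volume element, becomes (81r^2cos(θ)^2) · r, so

    ∭_V (∇·F) dV = ∫_0^{2π} ∫_0^{3} ∫_0^{6} (81r^2cos(θ)^2) · r dz dr dθ.

Inner (z from 0 to 6): 486r^3cos(θ)^2.
Middle (r from 0 to 3): 19683cos(θ)^2/2.
Outer (θ from 0 to 2π): 19683π/2.

Therefore ∯_{∂V} F · n dS = 19683π/2.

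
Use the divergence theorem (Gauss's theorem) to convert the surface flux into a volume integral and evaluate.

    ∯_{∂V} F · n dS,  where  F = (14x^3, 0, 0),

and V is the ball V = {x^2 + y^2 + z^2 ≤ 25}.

By the divergence theorem,

    ∯_{∂V} F · n dS = ∭_V (∇ · F) dV.

Compute the divergence:
    ∇ · F = ∂F_x/∂x + ∂F_y/∂y + ∂F_z/∂z = 42x^2 + 0 + 0 = 42x^2.

In spherical coordinates, x = ρ sin(φ) cos(θ), y = ρ sin(φ) sin(θ), z = ρ cos(φ), dV = ρ^2 sin(φ) dρ dφ dθ, with 0 ≤ ρ ≤ 5, 0 ≤ φ ≤ π, 0 ≤ θ ≤ 2π.

The integrand, after substitution and multiplying by the volume element, becomes (42ρ^2sin(φ)^2cos(θ)^2) · ρ^2 sin(φ), so

    ∭_V (∇·F) dV = ∫_0^{2π} ∫_0^{π} ∫_0^{5} (42ρ^2sin(φ)^2cos(θ)^2) · ρ^2 sin(φ) dρ dφ dθ.

Inner (ρ from 0 to 5): 26250sin(φ)^3cos(θ)^2.
Middle (φ from 0 to π): 35000cos(θ)^2.
Outer (θ from 0 to 2π): 35000π.

Therefore ∯_{∂V} F · n dS = 35000π.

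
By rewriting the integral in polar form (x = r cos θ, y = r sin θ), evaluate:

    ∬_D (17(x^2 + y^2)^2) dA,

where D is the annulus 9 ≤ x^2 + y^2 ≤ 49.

The region D is 3 ≤ r ≤ 7, 0 ≤ θ ≤ 2π in polar coordinates, where x = r cos(θ), y = r sin(θ), and dA = r dr dθ.

Under the substitution, the integrand becomes 17r^4, so

    ∬_D (17(x^2 + y^2)^2) dA = ∫_{0}^{2π} ∫_{3}^{7} (17r^4) · r dr dθ.

Inner integral (in r): ∫_{3}^{7} (17r^4) · r dr = 993820/3.

Outer integral (in θ): ∫_{0}^{2π} (993820/3) dθ = 1987640π/3.

Therefore ∬_D (17(x^2 + y^2)^2) dA = 1987640π/3.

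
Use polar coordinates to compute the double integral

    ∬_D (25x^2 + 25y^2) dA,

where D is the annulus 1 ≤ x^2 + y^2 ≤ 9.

The region D is 1 ≤ r ≤ 3, 0 ≤ θ ≤ 2π in polar coordinates, where x = r cos(θ), y = r sin(θ), and dA = r dr dθ.

Under the substitution, the integrand becomes 25r^2, so

    ∬_D (25x^2 + 25y^2) dA = ∫_{0}^{2π} ∫_{1}^{3} (25r^2) · r dr dθ.

Inner integral (in r): ∫_{1}^{3} (25r^2) · r dr = 500.

Outer integral (in θ): ∫_{0}^{2π} (500) dθ = 1000π.

Therefore ∬_D (25x^2 + 25y^2) dA = 1000π.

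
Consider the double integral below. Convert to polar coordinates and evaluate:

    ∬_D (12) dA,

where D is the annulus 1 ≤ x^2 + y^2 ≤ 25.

The region D is 1 ≤ r ≤ 5, 0 ≤ θ ≤ 2π in polar coordinates, where x = r cos(θ), y = r sin(θ), and dA = r dr dθ.

Under the substitution, the integrand becomes 12, so

    ∬_D (12) dA = ∫_{0}^{2π} ∫_{1}^{5} (12) · r dr dθ.

Inner integral (in r): ∫_{1}^{5} (12) · r dr = 144.

Outer integral (in θ): ∫_{0}^{2π} (144) dθ = 288π.

Therefore ∬_D (12) dA = 288π.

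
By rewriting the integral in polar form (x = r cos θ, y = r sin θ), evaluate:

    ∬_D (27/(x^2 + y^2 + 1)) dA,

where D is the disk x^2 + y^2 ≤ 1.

The region D is 0 ≤ r ≤ 1, 0 ≤ θ ≤ 2π in polar coordinates, where x = r cos(θ), y = r sin(θ), and dA = r dr dθ.

Under the substitution, the integrand becomes 27/(r^2 + 1), so

    ∬_D (27/(x^2 + y^2 + 1)) dA = ∫_{0}^{2π} ∫_{0}^{1} (27/(r^2 + 1)) · r dr dθ.

Inner integral (in r): ∫_{0}^{1} (27/(r^2 + 1)) · r dr = 27log(2)/2.

Outer integral (in θ): ∫_{0}^{2π} (27log(2)/2) dθ = 27π log(2).

Therefore ∬_D (27/(x^2 + y^2 + 1)) dA = 27π log(2).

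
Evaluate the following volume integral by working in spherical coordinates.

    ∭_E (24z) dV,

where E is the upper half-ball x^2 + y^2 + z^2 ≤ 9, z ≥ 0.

In spherical coordinates, x = ρ sin(φ) cos(θ), y = ρ sin(φ) sin(θ), z = ρ cos(φ), and dV = ρ^2 sin(φ) dρ dφ dθ.

The integrand becomes 24ρ cos(φ), so

    ∭_E (24z) dV = ∫_{0}^{2π} ∫_{0}^{π/2} ∫_{0}^{3} (24ρ cos(φ)) · ρ^2 sin(φ) dρ dφ dθ.

Inner (ρ): 243sin(2φ).
Middle (φ): 243.
Outer (θ): 486π.

Therefore the triple integral equals 486π.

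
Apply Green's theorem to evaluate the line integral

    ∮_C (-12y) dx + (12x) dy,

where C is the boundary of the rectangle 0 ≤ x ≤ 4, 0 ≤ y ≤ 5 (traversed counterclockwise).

Green's theorem converts the closed line integral into a double integral over the enclosed region D:

    ∮_C P dx + Q dy = ∬_D (∂Q/∂x - ∂P/∂y) dA.

Here P = -12y, Q = 12x, so

    ∂Q/∂x = 12,    ∂P/∂y = -12,
    ∂Q/∂x - ∂P/∂y = 24.

D is the region 0 ≤ x ≤ 4, 0 ≤ y ≤ 5. Evaluating the double integral:

    ∬_D (24) dA = ∫_0^{4} ∫_0^{5} (24) dy dx.

Inner (y from 0 to 5): 120.
Outer (x from 0 to 4): 480.

Therefore ∮_C P dx + Q dy = 480.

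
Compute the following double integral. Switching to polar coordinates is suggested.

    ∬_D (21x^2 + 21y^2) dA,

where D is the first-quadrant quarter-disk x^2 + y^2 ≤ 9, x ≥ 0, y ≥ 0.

The region D is 0 ≤ r ≤ 3, 0 ≤ θ ≤ π/2 in polar coordinates, where x = r cos(θ), y = r sin(θ), and dA = r dr dθ.

Under the substitution, the integrand becomes 21r^2, so

    ∬_D (21x^2 + 21y^2) dA = ∫_{0}^{π/2} ∫_{0}^{3} (21r^2) · r dr dθ.

Inner integral (in r): ∫_{0}^{3} (21r^2) · r dr = 1701/4.

Outer integral (in θ): ∫_{0}^{π/2} (1701/4) dθ = 1701π/8.

Therefore ∬_D (21x^2 + 21y^2) dA = 1701π/8.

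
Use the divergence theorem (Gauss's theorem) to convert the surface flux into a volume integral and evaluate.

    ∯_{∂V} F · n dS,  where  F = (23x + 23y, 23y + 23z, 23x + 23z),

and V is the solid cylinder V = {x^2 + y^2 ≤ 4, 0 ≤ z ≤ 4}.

By the divergence theorem,

    ∯_{∂V} F · n dS = ∭_V (∇ · F) dV.

Compute the divergence:
    ∇ · F = ∂F_x/∂x + ∂F_y/∂y + ∂F_z/∂z = 23 + 23 + 23 = 69.

In cylindrical coordinates, x = r cos(θ), y = r sin(θ), z = z, dV = r dr dθ dz, with 0 ≤ r ≤ 2, 0 ≤ θ ≤ 2π, 0 ≤ z ≤ 4.

The integrand, after substitution and multiplying by the volume element, becomes (69) · r, so

    ∭_V (∇·F) dV = ∫_0^{2π} ∫_0^{2} ∫_0^{4} (69) · r dz dr dθ.

Inner (z from 0 to 4): 276r.
Middle (r from 0 to 2): 552.
Outer (θ from 0 to 2π): 1104π.

Therefore ∯_{∂V} F · n dS = 1104π.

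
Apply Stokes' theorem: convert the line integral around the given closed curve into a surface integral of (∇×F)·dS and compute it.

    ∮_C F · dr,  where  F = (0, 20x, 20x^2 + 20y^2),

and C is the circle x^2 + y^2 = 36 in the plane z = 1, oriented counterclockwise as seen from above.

Let S be the flat disk x^2 + y^2 ≤ 36 in the plane z = 1, with upward unit normal n̂ = ẑ. By Stokes' theorem,

    ∮_C F · dr = ∬_S (∇ × F) · n̂ dS = ∬_D (curl F)_z dA,

where D is the disk x^2 + y^2 ≤ 36.

Compute the curl of F = (0, 20x, 20x^2 + 20y^2):
    (∇ × F)_x = ∂F_z/∂y - ∂F_y/∂z = 40y,
    (∇ × F)_y = ∂F_x/∂z - ∂F_z/∂x = -40x,
    (∇ × F)_z = ∂F_y/∂x - ∂F_x/∂y = 20.

On z = 1, (curl F)_z = 20.

Convert to polar (x = r cos θ, y = r sin θ, dA = r dr dθ); the integrand becomes 20, so

    ∬_D (curl F)_z dA = ∫_0^{2π} ∫_0^{6} (20) · r dr dθ.

Inner (r from 0 to 6): 360.
Outer (θ from 0 to 2π): 720π.

Therefore ∮_C F · dr = 720π.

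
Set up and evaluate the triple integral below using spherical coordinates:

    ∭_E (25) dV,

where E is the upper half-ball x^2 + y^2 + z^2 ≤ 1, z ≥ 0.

In spherical coordinates, x = ρ sin(φ) cos(θ), y = ρ sin(φ) sin(θ), z = ρ cos(φ), and dV = ρ^2 sin(φ) dρ dφ dθ.

The integrand becomes 25, so

    ∭_E (25) dV = ∫_{0}^{2π} ∫_{0}^{π/2} ∫_{0}^{1} (25) · ρ^2 sin(φ) dρ dφ dθ.

Inner (ρ): 25sin(φ)/3.
Middle (φ): 25/3.
Outer (θ): 50π/3.

Therefore the triple integral equals 50π/3.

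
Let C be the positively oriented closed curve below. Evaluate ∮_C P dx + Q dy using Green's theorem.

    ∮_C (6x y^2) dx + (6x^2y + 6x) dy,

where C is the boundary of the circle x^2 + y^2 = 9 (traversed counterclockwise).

Green's theorem converts the closed line integral into a double integral over the enclosed region D:

    ∮_C P dx + Q dy = ∬_D (∂Q/∂x - ∂P/∂y) dA.

Here P = 6x y^2, Q = 6x^2y + 6x, so

    ∂Q/∂x = 12x y + 6,    ∂P/∂y = 12x y,
    ∂Q/∂x - ∂P/∂y = 6.

D is the region x^2 + y^2 ≤ 9. Evaluating the double integral:

In polar coordinates (x = r cos θ, y = r sin θ, dA = r dr dθ) the integrand becomes 6, so

    ∬_D (6) dA = ∫_0^{2π} ∫_0^{3} (6) · r dr dθ.

Inner (r from 0 to 3): 27.
Outer (θ from 0 to 2π): 54π.

Therefore ∮_C P dx + Q dy = 54π.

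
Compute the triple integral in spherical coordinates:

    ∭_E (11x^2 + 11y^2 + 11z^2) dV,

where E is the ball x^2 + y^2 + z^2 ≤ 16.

In spherical coordinates, x = ρ sin(φ) cos(θ), y = ρ sin(φ) sin(θ), z = ρ cos(φ), and dV = ρ^2 sin(φ) dρ dφ dθ.

The integrand becomes 11ρ^2, so

    ∭_E (11x^2 + 11y^2 + 11z^2) dV = ∫_{0}^{2π} ∫_{0}^{π} ∫_{0}^{4} (11ρ^2) · ρ^2 sin(φ) dρ dφ dθ.

Inner (ρ): 11264sin(φ)/5.
Middle (φ): 22528/5.
Outer (θ): 45056π/5.

Therefore the triple integral equals 45056π/5.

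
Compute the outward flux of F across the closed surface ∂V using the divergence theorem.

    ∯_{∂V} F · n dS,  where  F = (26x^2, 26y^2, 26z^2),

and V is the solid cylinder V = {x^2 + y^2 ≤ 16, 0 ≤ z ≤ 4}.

By the divergence theorem,

    ∯_{∂V} F · n dS = ∭_V (∇ · F) dV.

Compute the divergence:
    ∇ · F = ∂F_x/∂x + ∂F_y/∂y + ∂F_z/∂z = 52x + 52y + 52z.

In cylindrical coordinates, x = r cos(θ), y = r sin(θ), z = z, dV = r dr dθ dz, with 0 ≤ r ≤ 4, 0 ≤ θ ≤ 2π, 0 ≤ z ≤ 4.

The integrand, after substitution and multiplying by the volume element, becomes (52sqrt(2)r sin(θ + π/4) + 52z) · r, so

    ∭_V (∇·F) dV = ∫_0^{2π} ∫_0^{4} ∫_0^{4} (52sqrt(2)r sin(θ + π/4) + 52z) · r dz dr dθ.

Inner (z from 0 to 4): 208r (sqrt(2)r sin(θ + π/4) + 2).
Middle (r from 0 to 4): 13312sqrt(2)sin(θ + π/4)/3 + 3328.
Outer (θ from 0 to 2π): 6656π.

Therefore ∯_{∂V} F · n dS = 6656π.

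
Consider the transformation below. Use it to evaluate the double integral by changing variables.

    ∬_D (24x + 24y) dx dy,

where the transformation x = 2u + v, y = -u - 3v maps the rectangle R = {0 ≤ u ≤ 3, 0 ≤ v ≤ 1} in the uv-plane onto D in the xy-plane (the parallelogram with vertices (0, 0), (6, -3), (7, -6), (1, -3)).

Compute the Jacobian determinant of (x, y) with respect to (u, v):

    ∂(x,y)/∂(u,v) = | 2  1 | = (2)(-3) - (1)(-1) = -5.
                   | -1  -3 |

Its absolute value is |J| = 5 (the area scaling factor).

Substituting x = 2u + v, y = -u - 3v into the integrand,

    24x + 24y → 24u - 48v,

so the integral becomes

    ∬_R (24u - 48v) · |J| du dv = ∫_0^3 ∫_0^1 (120u - 240v) dv du.

Inner (v): 120u - 120.
Outer (u): 180.

Therefore ∬_D (24x + 24y) dx dy = 180.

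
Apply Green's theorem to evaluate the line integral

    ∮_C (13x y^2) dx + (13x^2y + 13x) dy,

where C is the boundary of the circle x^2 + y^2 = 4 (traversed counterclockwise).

Green's theorem converts the closed line integral into a double integral over the enclosed region D:

    ∮_C P dx + Q dy = ∬_D (∂Q/∂x - ∂P/∂y) dA.

Here P = 13x y^2, Q = 13x^2y + 13x, so

    ∂Q/∂x = 26x y + 13,    ∂P/∂y = 26x y,
    ∂Q/∂x - ∂P/∂y = 13.

D is the region x^2 + y^2 ≤ 4. Evaluating the double integral:

In polar coordinates (x = r cos θ, y = r sin θ, dA = r dr dθ) the integrand becomes 13, so

    ∬_D (13) dA = ∫_0^{2π} ∫_0^{2} (13) · r dr dθ.

Inner (r from 0 to 2): 26.
Outer (θ from 0 to 2π): 52π.

Therefore ∮_C P dx + Q dy = 52π.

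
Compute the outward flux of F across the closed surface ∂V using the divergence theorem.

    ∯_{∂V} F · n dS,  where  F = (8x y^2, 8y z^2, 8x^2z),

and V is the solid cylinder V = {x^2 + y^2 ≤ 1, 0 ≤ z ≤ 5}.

By the divergence theorem,

    ∯_{∂V} F · n dS = ∭_V (∇ · F) dV.

Compute the divergence:
    ∇ · F = ∂F_x/∂x + ∂F_y/∂y + ∂F_z/∂z = 8y^2 + 8z^2 + 8x^2 = 8x^2 + 8y^2 + 8z^2.

In cylindrical coordinates, x = r cos(θ), y = r sin(θ), z = z, dV = r dr dθ dz, with 0 ≤ r ≤ 1, 0 ≤ θ ≤ 2π, 0 ≤ z ≤ 5.

The integrand, after substitution and multiplying by the volume element, becomes (8r^2 + 8z^2) · r, so

    ∭_V (∇·F) dV = ∫_0^{2π} ∫_0^{1} ∫_0^{5} (8r^2 + 8z^2) · r dz dr dθ.

Inner (z from 0 to 5): 40r (r^2 + 25/3).
Middle (r from 0 to 1): 530/3.
Outer (θ from 0 to 2π): 1060π/3.

Therefore ∯_{∂V} F · n dS = 1060π/3.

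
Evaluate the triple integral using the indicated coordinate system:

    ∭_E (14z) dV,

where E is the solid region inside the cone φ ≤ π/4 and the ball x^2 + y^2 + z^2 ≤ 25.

In spherical coordinates, x = ρ sin(φ) cos(θ), y = ρ sin(φ) sin(θ), z = ρ cos(φ), and dV = ρ^2 sin(φ) dρ dφ dθ.

The integrand becomes 14ρ cos(φ), so

    ∭_E (14z) dV = ∫_{0}^{2π} ∫_{0}^{π/4} ∫_{0}^{5} (14ρ cos(φ)) · ρ^2 sin(φ) dρ dφ dθ.

Inner (ρ): 4375sin(2φ)/4.
Middle (φ): 4375/8.
Outer (θ): 4375π/4.

Therefore the triple integral equals 4375π/4.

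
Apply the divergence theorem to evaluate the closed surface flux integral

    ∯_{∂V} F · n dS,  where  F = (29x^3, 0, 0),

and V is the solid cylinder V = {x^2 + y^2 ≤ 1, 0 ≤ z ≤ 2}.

By the divergence theorem,

    ∯_{∂V} F · n dS = ∭_V (∇ · F) dV.

Compute the divergence:
    ∇ · F = ∂F_x/∂x + ∂F_y/∂y + ∂F_z/∂z = 87x^2 + 0 + 0 = 87x^2.

In cylindrical coordinates, x = r cos(θ), y = r sin(θ), z = z, dV = r dr dθ dz, with 0 ≤ r ≤ 1, 0 ≤ θ ≤ 2π, 0 ≤ z ≤ 2.

The integrand, after substitution and multiplying by the volume element, becomes (87r^2cos(θ)^2) · r, so

    ∭_V (∇·F) dV = ∫_0^{2π} ∫_0^{1} ∫_0^{2} (87r^2cos(θ)^2) · r dz dr dθ.

Inner (z from 0 to 2): 174r^3cos(θ)^2.
Middle (r from 0 to 1): 87cos(θ)^2/2.
Outer (θ from 0 to 2π): 87π/2.

Therefore ∯_{∂V} F · n dS = 87π/2.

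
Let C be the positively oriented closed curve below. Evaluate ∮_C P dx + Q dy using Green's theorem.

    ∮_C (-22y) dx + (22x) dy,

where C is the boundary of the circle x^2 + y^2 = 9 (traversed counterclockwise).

Green's theorem converts the closed line integral into a double integral over the enclosed region D:

    ∮_C P dx + Q dy = ∬_D (∂Q/∂x - ∂P/∂y) dA.

Here P = -22y, Q = 22x, so

    ∂Q/∂x = 22,    ∂P/∂y = -22,
    ∂Q/∂x - ∂P/∂y = 44.

D is the region x^2 + y^2 ≤ 9. Evaluating the double integral:

In polar coordinates (x = r cos θ, y = r sin θ, dA = r dr dθ) the integrand becomes 44, so

    ∬_D (44) dA = ∫_0^{2π} ∫_0^{3} (44) · r dr dθ.

Inner (r from 0 to 3): 198.
Outer (θ from 0 to 2π): 396π.

Therefore ∮_C P dx + Q dy = 396π.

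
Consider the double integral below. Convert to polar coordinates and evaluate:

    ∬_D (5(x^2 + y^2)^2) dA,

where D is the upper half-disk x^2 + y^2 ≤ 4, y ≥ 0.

The region D is 0 ≤ r ≤ 2, 0 ≤ θ ≤ π in polar coordinates, where x = r cos(θ), y = r sin(θ), and dA = r dr dθ.

Under the substitution, the integrand becomes 5r^4, so

    ∬_D (5(x^2 + y^2)^2) dA = ∫_{0}^{π} ∫_{0}^{2} (5r^4) · r dr dθ.

Inner integral (in r): ∫_{0}^{2} (5r^4) · r dr = 160/3.

Outer integral (in θ): ∫_{0}^{π} (160/3) dθ = 160π/3.

Therefore ∬_D (5(x^2 + y^2)^2) dA = 160π/3.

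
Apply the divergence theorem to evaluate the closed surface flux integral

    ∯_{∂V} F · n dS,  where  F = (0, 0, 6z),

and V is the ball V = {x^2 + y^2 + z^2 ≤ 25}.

By the divergence theorem,

    ∯_{∂V} F · n dS = ∭_V (∇ · F) dV.

Compute the divergence:
    ∇ · F = ∂F_x/∂x + ∂F_y/∂y + ∂F_z/∂z = 0 + 0 + 6 = 6.

In spherical coordinates, x = ρ sin(φ) cos(θ), y = ρ sin(φ) sin(θ), z = ρ cos(φ), dV = ρ^2 sin(φ) dρ dφ dθ, with 0 ≤ ρ ≤ 5, 0 ≤ φ ≤ π, 0 ≤ θ ≤ 2π.

The integrand, after substitution and multiplying by the volume element, becomes (6) · ρ^2 sin(φ), so

    ∭_V (∇·F) dV = ∫_0^{2π} ∫_0^{π} ∫_0^{5} (6) · ρ^2 sin(φ) dρ dφ dθ.

Inner (ρ from 0 to 5): 250sin(φ).
Middle (φ from 0 to π): 500.
Outer (θ from 0 to 2π): 1000π.

Therefore ∯_{∂V} F · n dS = 1000π.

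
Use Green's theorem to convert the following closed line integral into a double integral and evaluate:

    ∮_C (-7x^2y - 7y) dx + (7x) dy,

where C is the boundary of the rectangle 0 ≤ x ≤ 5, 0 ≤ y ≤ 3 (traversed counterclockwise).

Green's theorem converts the closed line integral into a double integral over the enclosed region D:

    ∮_C P dx + Q dy = ∬_D (∂Q/∂x - ∂P/∂y) dA.

Here P = -7x^2y - 7y, Q = 7x, so

    ∂Q/∂x = 7,    ∂P/∂y = -7x^2 - 7,
    ∂Q/∂x - ∂P/∂y = 7x^2 + 14.

D is the region 0 ≤ x ≤ 5, 0 ≤ y ≤ 3. Evaluating the double integral:

    ∬_D (7x^2 + 14) dA = ∫_0^{5} ∫_0^{3} (7x^2 + 14) dy dx.

Inner (y from 0 to 3): 21x^2 + 42.
Outer (x from 0 to 5): 1085.

Therefore ∮_C P dx + Q dy = 1085.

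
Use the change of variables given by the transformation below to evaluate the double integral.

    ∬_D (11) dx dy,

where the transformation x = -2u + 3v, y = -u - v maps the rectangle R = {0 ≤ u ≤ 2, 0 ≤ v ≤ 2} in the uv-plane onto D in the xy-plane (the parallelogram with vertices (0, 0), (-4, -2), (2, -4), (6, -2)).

Compute the Jacobian determinant of (x, y) with respect to (u, v):

    ∂(x,y)/∂(u,v) = | -2  3 | = (-2)(-1) - (3)(-1) = 5.
                   | -1  -1 |

Its absolute value is |J| = 5 (the area scaling factor).

Substituting x = -2u + 3v, y = -u - v into the integrand,

    11 → 11,

so the integral becomes

    ∬_R (11) · |J| du dv = ∫_0^2 ∫_0^2 (55) dv du.

Inner (v): 110.
Outer (u): 220.

Therefore ∬_D (11) dx dy = 220.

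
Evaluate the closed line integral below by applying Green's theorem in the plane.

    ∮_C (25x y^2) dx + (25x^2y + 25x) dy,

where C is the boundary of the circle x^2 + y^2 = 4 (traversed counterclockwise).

Green's theorem converts the closed line integral into a double integral over the enclosed region D:

    ∮_C P dx + Q dy = ∬_D (∂Q/∂x - ∂P/∂y) dA.

Here P = 25x y^2, Q = 25x^2y + 25x, so

    ∂Q/∂x = 50x y + 25,    ∂P/∂y = 50x y,
    ∂Q/∂x - ∂P/∂y = 25.

D is the region x^2 + y^2 ≤ 4. Evaluating the double integral:

In polar coordinates (x = r cos θ, y = r sin θ, dA = r dr dθ) the integrand becomes 25, so

    ∬_D (25) dA = ∫_0^{2π} ∫_0^{2} (25) · r dr dθ.

Inner (r from 0 to 2): 50.
Outer (θ from 0 to 2π): 100π.

Therefore ∮_C P dx + Q dy = 100π.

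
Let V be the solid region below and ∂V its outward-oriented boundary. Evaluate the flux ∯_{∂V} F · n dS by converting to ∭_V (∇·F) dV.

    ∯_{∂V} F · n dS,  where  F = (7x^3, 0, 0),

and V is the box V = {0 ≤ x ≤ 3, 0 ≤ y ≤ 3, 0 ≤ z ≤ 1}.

By the divergence theorem,

    ∯_{∂V} F · n dS = ∭_V (∇ · F) dV.

Compute the divergence:
    ∇ · F = ∂F_x/∂x + ∂F_y/∂y + ∂F_z/∂z = 21x^2 + 0 + 0 = 21x^2.

V is a rectangular box, so dV = dx dy dz with 0 ≤ x ≤ 3, 0 ≤ y ≤ 3, 0 ≤ z ≤ 1.

Integrate (21x^2) over V as an iterated integral:

    ∭_V (∇·F) dV = ∫_0^{3} ∫_0^{3} ∫_0^{1} (21x^2) dz dy dx.

Inner (z from 0 to 1): 21x^2.
Middle (y from 0 to 3): 63x^2.
Outer (x from 0 to 3): 567.

Therefore ∯_{∂V} F · n dS = 567.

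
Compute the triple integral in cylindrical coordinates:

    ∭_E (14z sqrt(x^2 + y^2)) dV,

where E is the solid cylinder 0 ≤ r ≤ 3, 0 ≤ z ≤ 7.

In cylindrical coordinates, x = r cos(θ), y = r sin(θ), z = z, and dV = r dr dθ dz.

The integrand becomes 14r z, so

    ∭_E (14z sqrt(x^2 + y^2)) dV = ∫_{0}^{2π} ∫_{0}^{3} ∫_{0}^{7} (14r z) · r dz dr dθ.

Inner (z): 343r^2.
Middle (r from 0 to 3): 3087.
Outer (θ): 6174π.

Therefore the triple integral equals 6174π.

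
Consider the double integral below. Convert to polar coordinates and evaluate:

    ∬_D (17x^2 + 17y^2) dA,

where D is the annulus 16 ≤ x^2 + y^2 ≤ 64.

The region D is 4 ≤ r ≤ 8, 0 ≤ θ ≤ 2π in polar coordinates, where x = r cos(θ), y = r sin(θ), and dA = r dr dθ.

Under the substitution, the integrand becomes 17r^2, so

    ∬_D (17x^2 + 17y^2) dA = ∫_{0}^{2π} ∫_{4}^{8} (17r^2) · r dr dθ.

Inner integral (in r): ∫_{4}^{8} (17r^2) · r dr = 16320.

Outer integral (in θ): ∫_{0}^{2π} (16320) dθ = 32640π.

Therefore ∬_D (17x^2 + 17y^2) dA = 32640π.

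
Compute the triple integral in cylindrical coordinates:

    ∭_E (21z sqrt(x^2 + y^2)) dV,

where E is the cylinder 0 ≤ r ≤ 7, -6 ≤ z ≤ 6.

In cylindrical coordinates, x = r cos(θ), y = r sin(θ), z = z, and dV = r dr dθ dz.

The integrand becomes 21r z, so

    ∭_E (21z sqrt(x^2 + y^2)) dV = ∫_{0}^{2π} ∫_{0}^{7} ∫_{-6}^{6} (21r z) · r dz dr dθ.

Inner (z): 0.
Middle (r from 0 to 7): 0.
Outer (θ): 0.

Therefore the triple integral equals 0.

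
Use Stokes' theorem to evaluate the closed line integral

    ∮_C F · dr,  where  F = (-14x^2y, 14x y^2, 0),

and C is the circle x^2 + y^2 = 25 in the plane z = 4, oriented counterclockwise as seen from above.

Let S be the flat disk x^2 + y^2 ≤ 25 in the plane z = 4, with upward unit normal n̂ = ẑ. By Stokes' theorem,

    ∮_C F · dr = ∬_S (∇ × F) · n̂ dS = ∬_D (curl F)_z dA,

where D is the disk x^2 + y^2 ≤ 25.

Compute the curl of F = (-14x^2y, 14x y^2, 0):
    (∇ × F)_x = ∂F_z/∂y - ∂F_y/∂z = 0,
    (∇ × F)_y = ∂F_x/∂z - ∂F_z/∂x = 0,
    (∇ × F)_z = ∂F_y/∂x - ∂F_x/∂y = 14x^2 + 14y^2.

On z = 4, (curl F)_z = 14x^2 + 14y^2.

Convert to polar (x = r cos θ, y = r sin θ, dA = r dr dθ); the integrand becomes 14r^2, so

    ∬_D (curl F)_z dA = ∫_0^{2π} ∫_0^{5} (14r^2) · r dr dθ.

Inner (r from 0 to 5): 4375/2.
Outer (θ from 0 to 2π): 4375π.

Therefore ∮_C F · dr = 4375π.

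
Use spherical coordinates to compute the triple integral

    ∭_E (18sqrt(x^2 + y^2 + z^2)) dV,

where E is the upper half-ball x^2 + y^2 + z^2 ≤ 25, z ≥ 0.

In spherical coordinates, x = ρ sin(φ) cos(θ), y = ρ sin(φ) sin(θ), z = ρ cos(φ), and dV = ρ^2 sin(φ) dρ dφ dθ.

The integrand becomes 18ρ, so

    ∭_E (18sqrt(x^2 + y^2 + z^2)) dV = ∫_{0}^{2π} ∫_{0}^{π/2} ∫_{0}^{5} (18ρ) · ρ^2 sin(φ) dρ dφ dθ.

Inner (ρ): 5625sin(φ)/2.
Middle (φ): 5625/2.
Outer (θ): 5625π.

Therefore the triple integral equals 5625π.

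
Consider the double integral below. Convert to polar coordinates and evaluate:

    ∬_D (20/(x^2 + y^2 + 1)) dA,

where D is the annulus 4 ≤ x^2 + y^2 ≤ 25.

The region D is 2 ≤ r ≤ 5, 0 ≤ θ ≤ 2π in polar coordinates, where x = r cos(θ), y = r sin(θ), and dA = r dr dθ.

Under the substitution, the integrand becomes 20/(r^2 + 1), so

    ∬_D (20/(x^2 + y^2 + 1)) dA = ∫_{0}^{2π} ∫_{2}^{5} (20/(r^2 + 1)) · r dr dθ.

Inner integral (in r): ∫_{2}^{5} (20/(r^2 + 1)) · r dr = log(141167095653376/9765625).

Outer integral (in θ): ∫_{0}^{2π} (log(141167095653376/9765625)) dθ = log((141167095653376/9765625)^(2π)).

Therefore ∬_D (20/(x^2 + y^2 + 1)) dA = log((141167095653376/9765625)^(2π)).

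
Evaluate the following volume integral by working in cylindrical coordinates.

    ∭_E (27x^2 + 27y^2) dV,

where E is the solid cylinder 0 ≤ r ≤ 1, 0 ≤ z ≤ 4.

In cylindrical coordinates, x = r cos(θ), y = r sin(θ), z = z, and dV = r dr dθ dz.

The integrand becomes 27r^2, so

    ∭_E (27x^2 + 27y^2) dV = ∫_{0}^{2π} ∫_{0}^{1} ∫_{0}^{4} (27r^2) · r dz dr dθ.

Inner (z): 108r^3.
Middle (r from 0 to 1): 27.
Outer (θ): 54π.

Therefore the triple integral equals 54π.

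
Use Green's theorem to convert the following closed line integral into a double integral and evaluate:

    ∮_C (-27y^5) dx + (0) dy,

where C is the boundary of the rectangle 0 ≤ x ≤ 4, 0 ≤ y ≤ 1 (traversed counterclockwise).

Green's theorem converts the closed line integral into a double integral over the enclosed region D:

    ∮_C P dx + Q dy = ∬_D (∂Q/∂x - ∂P/∂y) dA.

Here P = -27y^5, Q = 0, so

    ∂Q/∂x = 0,    ∂P/∂y = -135y^4,
    ∂Q/∂x - ∂P/∂y = 135y^4.

D is the region 0 ≤ x ≤ 4, 0 ≤ y ≤ 1. Evaluating the double integral:

    ∬_D (135y^4) dA = ∫_0^{4} ∫_0^{1} (135y^4) dy dx.

Inner (y from 0 to 1): 27.
Outer (x from 0 to 4): 108.

Therefore ∮_C P dx + Q dy = 108.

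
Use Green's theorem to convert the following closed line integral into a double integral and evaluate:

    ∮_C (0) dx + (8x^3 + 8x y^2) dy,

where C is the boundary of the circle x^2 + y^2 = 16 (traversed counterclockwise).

Green's theorem converts the closed line integral into a double integral over the enclosed region D:

    ∮_C P dx + Q dy = ∬_D (∂Q/∂x - ∂P/∂y) dA.

Here P = 0, Q = 8x^3 + 8x y^2, so

    ∂Q/∂x = 24x^2 + 8y^2,    ∂P/∂y = 0,
    ∂Q/∂x - ∂P/∂y = 24x^2 + 8y^2.

D is the region x^2 + y^2 ≤ 16. Evaluating the double integral:

In polar coordinates (x = r cos θ, y = r sin θ, dA = r dr dθ) the integrand becomes 8r^2(cos(2θ) + 2), so

    ∬_D (24x^2 + 8y^2) dA = ∫_0^{2π} ∫_0^{4} (8r^2(cos(2θ) + 2)) · r dr dθ.

Inner (r from 0 to 4): 512cos(2θ) + 1024.
Outer (θ from 0 to 2π): 2048π.

Therefore ∮_C P dx + Q dy = 2048π.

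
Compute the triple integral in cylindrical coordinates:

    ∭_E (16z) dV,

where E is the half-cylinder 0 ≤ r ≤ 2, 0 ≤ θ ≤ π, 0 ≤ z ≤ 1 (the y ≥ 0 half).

In cylindrical coordinates, x = r cos(θ), y = r sin(θ), z = z, and dV = r dr dθ dz.

The integrand becomes 16z, so

    ∭_E (16z) dV = ∫_{0}^{π} ∫_{0}^{2} ∫_{0}^{1} (16z) · r dz dr dθ.

Inner (z): 8r.
Middle (r from 0 to 2): 16.
Outer (θ): 16π.

Therefore the triple integral equals 16π.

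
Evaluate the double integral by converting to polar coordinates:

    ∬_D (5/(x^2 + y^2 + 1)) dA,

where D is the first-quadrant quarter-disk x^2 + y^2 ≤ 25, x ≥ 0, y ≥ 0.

The region D is 0 ≤ r ≤ 5, 0 ≤ θ ≤ π/2 in polar coordinates, where x = r cos(θ), y = r sin(θ), and dA = r dr dθ.

Under the substitution, the integrand becomes 5/(r^2 + 1), so

    ∬_D (5/(x^2 + y^2 + 1)) dA = ∫_{0}^{π/2} ∫_{0}^{5} (5/(r^2 + 1)) · r dr dθ.

Inner integral (in r): ∫_{0}^{5} (5/(r^2 + 1)) · r dr = 5log(26)/2.

Outer integral (in θ): ∫_{0}^{π/2} (5log(26)/2) dθ = 5π log(26)/4.

Therefore ∬_D (5/(x^2 + y^2 + 1)) dA = 5π log(26)/4.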